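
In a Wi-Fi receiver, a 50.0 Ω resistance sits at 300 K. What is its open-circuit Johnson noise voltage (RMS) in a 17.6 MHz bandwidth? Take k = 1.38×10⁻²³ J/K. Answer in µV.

3.82 µV

V_n = √(4kTRB)
4kTRB = 4 × 1.38×10⁻²³ × 300 × 5.00×10¹ × 1.76×10⁷ = 1.46×10⁻¹¹ V²
V_n = √(1.46×10⁻¹¹) = 3.82×10⁻⁶ V = 3.82 µV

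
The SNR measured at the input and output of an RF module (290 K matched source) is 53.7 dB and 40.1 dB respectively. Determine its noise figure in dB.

NF (dB) = SNR_in(dB) − SNR_out(dB) when the source is at T₀
NF = 53.7 − 40.1 = 13.6 dB

13.6 dB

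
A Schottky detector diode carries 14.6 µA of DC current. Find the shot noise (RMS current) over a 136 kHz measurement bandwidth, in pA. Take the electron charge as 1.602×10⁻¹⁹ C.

798 pA

I_n = √(2qI·B)
2qI·B = 2 × 1.602×10⁻¹⁹ × 1.46×10⁻⁵ × 1.36×10⁵ = 6.36×10⁻¹⁹ A²
I_n = √(6.36×10⁻¹⁹) = 7.98×10⁻¹⁰ A = 798 pA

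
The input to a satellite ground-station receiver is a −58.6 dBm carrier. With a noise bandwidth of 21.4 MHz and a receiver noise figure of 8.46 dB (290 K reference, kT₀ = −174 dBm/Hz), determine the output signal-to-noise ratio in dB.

Noise floor: N = −174 + 10 log₁₀(B) + NF
10 log₁₀(2.14×10⁷) = 73.3 dB
N = −174 + 73.3 + 8.46 = −92.24 dBm
SNR = P_sig − N = −58.6 − (−92.24) = 33.64 dB → 33.6 dB

33.6 dB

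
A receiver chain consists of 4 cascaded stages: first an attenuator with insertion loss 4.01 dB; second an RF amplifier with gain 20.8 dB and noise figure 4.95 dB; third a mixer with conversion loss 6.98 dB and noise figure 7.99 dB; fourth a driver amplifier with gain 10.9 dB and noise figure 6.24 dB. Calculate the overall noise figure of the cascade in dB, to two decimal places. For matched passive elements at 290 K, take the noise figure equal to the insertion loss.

9.20 dB

Convert to linear (a loss of L dB is a gain of −L dB): F_i = 10^(NF_i/10), G_i = 10^(G_i,dB/10)
  Stage 1: F_1 = 10^(4.01/10) = 2.518, G_1 = 10^(−4.01/10) = 0.3972
  Stage 2: F_2 = 10^(4.95/10) = 3.126, G_2 = 10^(20.8/10) = 120.2
  Stage 3: F_3 = 10^(7.99/10) = 6.295, G_3 = 10^(−6.98/10) = 0.2004
  Stage 4: F_4 = 10^(6.24/10) = 4.207, G_4 = 10^(10.9/10) = 12.30
Friis cascade:
  F = 2.518 + (3.126 − 1)/0.3972 + (6.295 − 1)/47.75 + (4.207 − 1)/9.572 = 8.316
NF = 10 log₁₀(8.316) = 9.20 dB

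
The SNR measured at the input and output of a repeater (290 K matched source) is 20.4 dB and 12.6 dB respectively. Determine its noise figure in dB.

7.8 dB

NF (dB) = SNR_in(dB) − SNR_out(dB) when the source is at T₀
NF = 20.4 − 12.6 = 7.8 dB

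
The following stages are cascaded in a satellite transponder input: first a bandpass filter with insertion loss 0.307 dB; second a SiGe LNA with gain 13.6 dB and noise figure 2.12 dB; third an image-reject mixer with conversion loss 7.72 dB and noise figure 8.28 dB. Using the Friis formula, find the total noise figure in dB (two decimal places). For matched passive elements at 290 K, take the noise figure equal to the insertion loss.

Convert to linear (a loss of L dB is a gain of −L dB): F_i = 10^(NF_i/10), G_i = 10^(G_i,dB/10)
  Stage 1: F_1 = 10^(0.307/10) = 1.073, G_1 = 10^(−0.307/10) = 0.9318
  Stage 2: F_2 = 10^(2.12/10) = 1.629, G_2 = 10^(13.6/10) = 22.91
  Stage 3: F_3 = 10^(8.28/10) = 6.730, G_3 = 10^(−7.72/10) = 0.1690
Friis cascade:
  F = 1.073 + (1.629 − 1)/0.9318 + (6.730 − 1)/21.35 = 2.017
NF = 10 log₁₀(2.017) = 3.05 dB

3.05 dB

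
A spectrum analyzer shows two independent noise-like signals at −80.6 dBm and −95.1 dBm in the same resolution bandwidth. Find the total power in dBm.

Convert to linear, add, convert back:
P₁ = 8.71×10⁻¹² W, P₂ = 3.09×10⁻¹³ W
P_tot = 9.02×10⁻¹² W → 10 log₁₀(P_tot / 10⁻³) = −80.4 dBm

−80.4 dBm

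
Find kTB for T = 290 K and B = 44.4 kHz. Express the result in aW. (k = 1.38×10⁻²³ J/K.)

178 aW

P_n = kTB = 1.38×10⁻²³ × 290 × 4.44×10⁴ = 1.78×10⁻¹⁶ W = 178 aW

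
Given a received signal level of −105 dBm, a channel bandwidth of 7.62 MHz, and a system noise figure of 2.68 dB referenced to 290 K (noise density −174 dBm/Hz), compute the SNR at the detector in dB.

−2.5 dB

Noise floor: N = −174 + 10 log₁₀(B) + NF
10 log₁₀(7.62×10⁶) = 68.82 dB
N = −174 + 68.82 + 2.68 = −102.50 dBm
SNR = P_sig − N = −105 − (−102.50) = −2.50 dB → −2.5 dB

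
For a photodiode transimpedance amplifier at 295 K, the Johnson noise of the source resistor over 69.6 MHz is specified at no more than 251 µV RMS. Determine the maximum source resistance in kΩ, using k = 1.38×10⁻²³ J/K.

55.6 kΩ

Johnson–Nyquist: V_n = √(4kTRB) ⇒ R = V_n² / (4kTB)
4kTB = 4 × 1.38×10⁻²³ × 295 × 6.96×10⁷ = 1.13×10⁻¹²
R = (2.51×10⁻⁴)² / 1.13×10⁻¹² = 5.56×10⁴ Ω = 55.6 kΩ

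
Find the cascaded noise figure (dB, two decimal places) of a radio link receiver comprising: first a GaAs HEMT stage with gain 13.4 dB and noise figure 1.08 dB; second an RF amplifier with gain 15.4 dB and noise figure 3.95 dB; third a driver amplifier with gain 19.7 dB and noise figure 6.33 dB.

Convert to linear (a loss of L dB is a gain of −L dB): F_i = 10^(NF_i/10), G_i = 10^(G_i,dB/10)
  Stage 1: F_1 = 10^(1.08/10) = 1.282, G_1 = 10^(13.4/10) = 21.88
  Stage 2: F_2 = 10^(3.95/10) = 2.483, G_2 = 10^(15.4/10) = 34.67
  Stage 3: F_3 = 10^(6.33/10) = 4.295, G_3 = 10^(19.7/10) = 93.33
Friis cascade:
  F = 1.282 + (2.483 − 1)/21.88 + (4.295 − 1)/758.6 = 1.354
NF = 10 log₁₀(1.354) = 1.32 dB

1.32 dB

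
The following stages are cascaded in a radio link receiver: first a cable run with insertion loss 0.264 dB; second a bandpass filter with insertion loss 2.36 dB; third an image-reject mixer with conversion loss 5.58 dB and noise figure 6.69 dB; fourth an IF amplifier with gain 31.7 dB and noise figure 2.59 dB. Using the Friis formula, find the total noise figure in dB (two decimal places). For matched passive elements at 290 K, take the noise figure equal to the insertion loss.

11.44 dB

Convert to linear (a loss of L dB is a gain of −L dB): F_i = 10^(NF_i/10), G_i = 10^(G_i,dB/10)
  Stage 1: F_1 = 10^(0.264/10) = 1.063, G_1 = 10^(−0.264/10) = 0.9410
  Stage 2: F_2 = 10^(2.36/10) = 1.722, G_2 = 10^(−2.36/10) = 0.5808
  Stage 3: F_3 = 10^(6.69/10) = 4.667, G_3 = 10^(−5.58/10) = 0.2767
  Stage 4: F_4 = 10^(2.59/10) = 1.816, G_4 = 10^(31.7/10) = 1479
Friis cascade:
  F = 1.063 + (1.722 − 1)/0.9410 + (4.667 − 1)/0.5465 + (1.816 − 1)/0.1512 = 13.93
NF = 10 log₁₀(13.93) = 11.44 dB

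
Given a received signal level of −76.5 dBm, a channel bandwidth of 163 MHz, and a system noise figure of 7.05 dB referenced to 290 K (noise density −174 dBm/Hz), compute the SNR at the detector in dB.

8.3 dB

Noise floor: N = −174 + 10 log₁₀(B) + NF
10 log₁₀(1.63×10⁸) = 82.12 dB
N = −174 + 82.12 + 7.05 = −84.83 dBm
SNR = P_sig − N = −76.5 − (−84.83) = 8.33 dB → 8.3 dB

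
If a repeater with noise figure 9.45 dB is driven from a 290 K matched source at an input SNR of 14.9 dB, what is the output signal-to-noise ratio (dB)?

5.45 dB

By definition F = SNR_in/SNR_out, so in dB: SNR_out = SNR_in − NF
SNR_out = 14.9 − 9.45 = 5.45 dB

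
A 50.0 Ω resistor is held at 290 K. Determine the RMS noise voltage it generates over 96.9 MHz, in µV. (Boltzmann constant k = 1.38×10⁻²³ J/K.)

V_n = √(4kTRB)
4kTRB = 4 × 1.38×10⁻²³ × 290 × 5.00×10¹ × 9.69×10⁷ = 7.76×10⁻¹¹ V²
V_n = √(7.76×10⁻¹¹) = 8.81×10⁻⁶ V = 8.81 µV

8.81 µV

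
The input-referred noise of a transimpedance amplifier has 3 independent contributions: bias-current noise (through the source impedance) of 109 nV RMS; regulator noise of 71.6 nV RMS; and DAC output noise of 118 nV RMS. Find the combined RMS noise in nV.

176 nV

Uncorrelated sources add in power (mean-square): V_tot = √(ΣV_i²)
V_tot = √[(1.09×10⁻⁷)² + (7.16×10⁻⁸)² + (1.18×10⁻⁷)²] = 1.76×10⁻⁷ V = 176 nV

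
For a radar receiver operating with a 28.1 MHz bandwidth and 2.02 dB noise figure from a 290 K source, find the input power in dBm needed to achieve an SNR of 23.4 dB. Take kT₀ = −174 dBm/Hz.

−74.1 dBm

Sensitivity = −174 + 10 log₁₀(B) + NF + SNR_min
= −174 + 74.49 + 2.02 + 23.4
= −74.09 dBm → −74.1 dBm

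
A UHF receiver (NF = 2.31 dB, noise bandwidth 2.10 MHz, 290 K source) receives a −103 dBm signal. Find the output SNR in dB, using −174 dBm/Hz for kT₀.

Noise floor: N = −174 + 10 log₁₀(B) + NF
10 log₁₀(2.10×10⁶) = 63.22 dB
N = −174 + 63.22 + 2.31 = −108.47 dBm
SNR = P_sig − N = −103 − (−108.47) = 5.47 dB → 5.5 dB

5.5 dB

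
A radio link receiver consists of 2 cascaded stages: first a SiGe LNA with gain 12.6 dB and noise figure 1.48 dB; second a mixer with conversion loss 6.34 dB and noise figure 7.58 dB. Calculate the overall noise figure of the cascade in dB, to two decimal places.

2.22 dB

Convert to linear (a loss of L dB is a gain of −L dB): F_i = 10^(NF_i/10), G_i = 10^(G_i,dB/10)
  Stage 1: F_1 = 10^(1.48/10) = 1.406, G_1 = 10^(12.6/10) = 18.20
  Stage 2: F_2 = 10^(7.58/10) = 5.728, G_2 = 10^(−6.34/10) = 0.2323
Friis cascade:
  F = 1.406 + (5.728 − 1)/18.20 = 1.666
NF = 10 log₁₀(1.666) = 2.22 dB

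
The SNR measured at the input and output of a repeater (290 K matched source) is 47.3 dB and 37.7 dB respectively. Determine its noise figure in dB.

9.6 dB

NF (dB) = SNR_in(dB) − SNR_out(dB) when the source is at T₀
NF = 47.3 − 37.7 = 9.6 dB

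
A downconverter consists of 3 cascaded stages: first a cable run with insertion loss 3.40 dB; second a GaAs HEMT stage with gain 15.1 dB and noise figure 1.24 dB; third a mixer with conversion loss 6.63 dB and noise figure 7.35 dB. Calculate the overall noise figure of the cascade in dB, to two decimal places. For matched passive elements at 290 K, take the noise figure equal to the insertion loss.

5.07 dB

Convert to linear (a loss of L dB is a gain of −L dB): F_i = 10^(NF_i/10), G_i = 10^(G_i,dB/10)
  Stage 1: F_1 = 10^(3.40/10) = 2.188, G_1 = 10^(−3.40/10) = 0.4571
  Stage 2: F_2 = 10^(1.24/10) = 1.330, G_2 = 10^(15.1/10) = 32.36
  Stage 3: F_3 = 10^(7.35/10) = 5.433, G_3 = 10^(−6.63/10) = 0.2173
Friis cascade:
  F = 2.188 + (1.330 − 1)/0.4571 + (5.433 − 1)/14.79 = 3.210
NF = 10 log₁₀(3.210) = 5.07 dB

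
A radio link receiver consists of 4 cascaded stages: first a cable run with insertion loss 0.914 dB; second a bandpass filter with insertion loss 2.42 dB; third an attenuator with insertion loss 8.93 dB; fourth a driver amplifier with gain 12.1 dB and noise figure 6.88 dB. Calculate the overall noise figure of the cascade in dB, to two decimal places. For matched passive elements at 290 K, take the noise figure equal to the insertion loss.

Convert to linear (a loss of L dB is a gain of −L dB): F_i = 10^(NF_i/10), G_i = 10^(G_i,dB/10)
  Stage 1: F_1 = 10^(0.914/10) = 1.234, G_1 = 10^(−0.914/10) = 0.8102
  Stage 2: F_2 = 10^(2.42/10) = 1.746, G_2 = 10^(−2.42/10) = 0.5728
  Stage 3: F_3 = 10^(8.93/10) = 7.816, G_3 = 10^(−8.93/10) = 0.1279
  Stage 4: F_4 = 10^(6.88/10) = 4.875, G_4 = 10^(12.1/10) = 16.22
Friis cascade:
  F = 1.234 + (1.746 − 1)/0.8102 + (7.816 − 1)/0.4641 + (4.875 − 1)/0.05937 = 82.11
NF = 10 log₁₀(82.11) = 19.14 dB

19.14 dB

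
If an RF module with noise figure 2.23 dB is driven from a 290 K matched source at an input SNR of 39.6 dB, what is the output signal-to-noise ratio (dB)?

By definition F = SNR_in/SNR_out, so in dB: SNR_out = SNR_in − NF
SNR_out = 39.6 − 2.23 = 37.37 dB

37.37 dB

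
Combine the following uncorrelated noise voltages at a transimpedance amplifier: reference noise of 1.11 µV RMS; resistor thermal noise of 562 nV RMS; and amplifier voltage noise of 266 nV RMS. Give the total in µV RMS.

1.27 µV

Uncorrelated sources add in power (mean-square): V_tot = √(ΣV_i²)
V_tot = √[(1.11×10⁻⁶)² + (5.62×10⁻⁷)² + (2.66×10⁻⁷)²] = 1.27×10⁻⁶ V = 1.27 µV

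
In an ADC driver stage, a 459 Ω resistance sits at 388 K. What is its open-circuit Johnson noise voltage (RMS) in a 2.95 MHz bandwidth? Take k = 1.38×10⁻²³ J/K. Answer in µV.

V_n = √(4kTRB)
4kTRB = 4 × 1.38×10⁻²³ × 388 × 4.59×10² × 2.95×10⁶ = 2.90×10⁻¹¹ V²
V_n = √(2.90×10⁻¹¹) = 5.39×10⁻⁶ V = 5.39 µV

5.39 µV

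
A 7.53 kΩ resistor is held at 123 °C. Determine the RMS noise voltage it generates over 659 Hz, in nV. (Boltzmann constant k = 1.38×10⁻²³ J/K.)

329 nV

T = 123 °C + 273.15 = 396.15 K
V_n = √(4kTRB)
4kTRB = 4 × 1.38×10⁻²³ × 396.15 × 7.53×10³ × 6.59×10² = 1.09×10⁻¹³ V²
V_n = √(1.09×10⁻¹³) = 3.29×10⁻⁷ V = 329 nV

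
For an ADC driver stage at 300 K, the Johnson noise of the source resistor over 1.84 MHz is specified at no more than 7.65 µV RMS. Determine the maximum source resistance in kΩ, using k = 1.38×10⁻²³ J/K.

1.92 kΩ

Johnson–Nyquist: V_n = √(4kTRB) ⇒ R = V_n² / (4kTB)
4kTB = 4 × 1.38×10⁻²³ × 300 × 1.84×10⁶ = 3.05×10⁻¹⁴
R = (7.65×10⁻⁶)² / 3.05×10⁻¹⁴ = 1.92×10³ Ω = 1.92 kΩ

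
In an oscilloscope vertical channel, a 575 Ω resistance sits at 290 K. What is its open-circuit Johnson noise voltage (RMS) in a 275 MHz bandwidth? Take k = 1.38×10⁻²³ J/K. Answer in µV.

50.3 µV

V_n = √(4kTRB)
4kTRB = 4 × 1.38×10⁻²³ × 290 × 5.75×10² × 2.75×10⁸ = 2.53×10⁻⁹ V²
V_n = √(2.53×10⁻⁹) = 5.03×10⁻⁵ V = 50.3 µV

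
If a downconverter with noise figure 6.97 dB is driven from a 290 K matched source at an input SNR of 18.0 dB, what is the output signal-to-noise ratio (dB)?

By definition F = SNR_in/SNR_out, so in dB: SNR_out = SNR_in − NF
SNR_out = 18.0 − 6.97 = 11.03 dB

11.03 dB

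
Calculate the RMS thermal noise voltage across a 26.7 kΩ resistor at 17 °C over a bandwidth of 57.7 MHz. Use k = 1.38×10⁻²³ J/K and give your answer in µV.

T = 17 °C + 273.15 = 290.15 K
V_n = √(4kTRB)
4kTRB = 4 × 1.38×10⁻²³ × 290.15 × 2.67×10⁴ × 5.77×10⁷ = 2.47×10⁻⁸ V²
V_n = √(2.47×10⁻⁸) = 1.57×10⁻⁴ V = 157 µV

157 µV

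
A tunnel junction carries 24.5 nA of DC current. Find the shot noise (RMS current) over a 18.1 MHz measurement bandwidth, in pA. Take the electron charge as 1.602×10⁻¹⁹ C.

I_n = √(2qI·B)
2qI·B = 2 × 1.602×10⁻¹⁹ × 2.45×10⁻⁸ × 1.81×10⁷ = 1.42×10⁻¹⁹ A²
I_n = √(1.42×10⁻¹⁹) = 3.77×10⁻¹⁰ A = 377 pA

377 pA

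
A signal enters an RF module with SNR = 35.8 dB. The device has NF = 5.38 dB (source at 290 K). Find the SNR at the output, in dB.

30.42 dB

By definition F = SNR_in/SNR_out, so in dB: SNR_out = SNR_in − NF
SNR_out = 35.8 − 5.38 = 30.42 dB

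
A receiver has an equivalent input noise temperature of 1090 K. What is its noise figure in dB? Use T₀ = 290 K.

6.77 dB

F = 1 + T_e/T₀ = 1 + 1090/290 = 4.75862
NF = 10 log₁₀(4.75862) = 6.77 dB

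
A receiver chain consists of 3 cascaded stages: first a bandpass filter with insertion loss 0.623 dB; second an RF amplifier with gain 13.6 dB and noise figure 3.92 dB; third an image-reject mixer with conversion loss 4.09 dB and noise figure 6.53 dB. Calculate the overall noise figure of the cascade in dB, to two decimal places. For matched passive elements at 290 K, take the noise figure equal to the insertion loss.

4.80 dB

Convert to linear (a loss of L dB is a gain of −L dB): F_i = 10^(NF_i/10), G_i = 10^(G_i,dB/10)
  Stage 1: F_1 = 10^(0.623/10) = 1.154, G_1 = 10^(−0.623/10) = 0.8664
  Stage 2: F_2 = 10^(3.92/10) = 2.466, G_2 = 10^(13.6/10) = 22.91
  Stage 3: F_3 = 10^(6.53/10) = 4.498, G_3 = 10^(−4.09/10) = 0.3899
Friis cascade:
  F = 1.154 + (2.466 − 1)/0.8664 + (4.498 − 1)/19.85 = 3.023
NF = 10 log₁₀(3.023) = 4.80 dB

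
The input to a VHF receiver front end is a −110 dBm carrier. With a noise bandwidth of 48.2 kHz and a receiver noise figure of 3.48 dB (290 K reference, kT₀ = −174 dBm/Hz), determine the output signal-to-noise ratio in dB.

Noise floor: N = −174 + 10 log₁₀(B) + NF
10 log₁₀(4.82×10⁴) = 46.83 dB
N = −174 + 46.83 + 3.48 = −123.69 dBm
SNR = P_sig − N = −110 − (−123.69) = 13.69 dB → 13.7 dB

13.7 dB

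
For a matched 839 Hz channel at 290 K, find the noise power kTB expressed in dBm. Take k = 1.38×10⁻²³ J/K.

P_n = kTB = 1.38×10⁻²³ × 290 × 8.39×10² = 3.36×10⁻¹⁸ W
In dBm: 10 log₁₀(3.36×10⁻¹⁸ / 10⁻³) = −144.7 dBm

−144.7 dBm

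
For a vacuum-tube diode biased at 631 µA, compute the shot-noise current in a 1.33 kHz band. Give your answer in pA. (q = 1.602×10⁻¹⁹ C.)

519 pA

I_n = √(2qI·B)
2qI·B = 2 × 1.602×10⁻¹⁹ × 6.31×10⁻⁴ × 1.33×10³ = 2.69×10⁻¹⁹ A²
I_n = √(2.69×10⁻¹⁹) = 5.19×10⁻¹⁰ A = 519 pA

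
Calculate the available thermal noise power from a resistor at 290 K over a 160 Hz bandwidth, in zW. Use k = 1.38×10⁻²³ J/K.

640 zW

P_n = kTB = 1.38×10⁻²³ × 290 × 1.60×10² = 6.40×10⁻¹⁹ W = 640 zW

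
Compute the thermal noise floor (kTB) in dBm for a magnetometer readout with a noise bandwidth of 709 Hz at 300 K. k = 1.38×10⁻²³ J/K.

−145.3 dBm

P_n = kTB = 1.38×10⁻²³ × 300 × 7.09×10² = 2.94×10⁻¹⁸ W
In dBm: 10 log₁₀(2.94×10⁻¹⁸ / 10⁻³) = −145.3 dBm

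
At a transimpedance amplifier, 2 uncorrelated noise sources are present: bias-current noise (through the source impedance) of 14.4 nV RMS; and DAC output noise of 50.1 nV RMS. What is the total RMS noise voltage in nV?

Uncorrelated sources add in power (mean-square): V_tot = √(ΣV_i²)
V_tot = √[(1.44×10⁻⁸)² + (5.01×10⁻⁸)²] = 5.21×10⁻⁸ V = 52.1 nV

52.1 nV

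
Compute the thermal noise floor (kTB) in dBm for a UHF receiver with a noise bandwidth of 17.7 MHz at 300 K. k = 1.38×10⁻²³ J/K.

−101.4 dBm

P_n = kTB = 1.38×10⁻²³ × 300 × 1.77×10⁷ = 7.33×10⁻¹⁴ W
In dBm: 10 log₁₀(7.33×10⁻¹⁴ / 10⁻³) = −101.4 dBm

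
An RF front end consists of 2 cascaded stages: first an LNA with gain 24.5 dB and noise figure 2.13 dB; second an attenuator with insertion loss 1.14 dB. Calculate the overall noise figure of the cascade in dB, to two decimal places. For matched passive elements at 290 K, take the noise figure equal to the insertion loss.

Convert to linear (a loss of L dB is a gain of −L dB): F_i = 10^(NF_i/10), G_i = 10^(G_i,dB/10)
  Stage 1: F_1 = 10^(2.13/10) = 1.633, G_1 = 10^(24.5/10) = 281.8
  Stage 2: F_2 = 10^(1.14/10) = 1.300, G_2 = 10^(−1.14/10) = 0.7691
Friis cascade:
  F = 1.633 + (1.300 − 1)/281.8 = 1.634
NF = 10 log₁₀(1.634) = 2.13 dB

2.13 dB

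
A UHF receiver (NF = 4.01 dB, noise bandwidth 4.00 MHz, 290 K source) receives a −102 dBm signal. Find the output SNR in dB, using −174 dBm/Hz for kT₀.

Noise floor: N = −174 + 10 log₁₀(B) + NF
10 log₁₀(4.00×10⁶) = 66.02 dB
N = −174 + 66.02 + 4.01 = −103.97 dBm
SNR = P_sig − N = −102 − (−103.97) = 1.97 dB → 2.0 dB

2.0 dB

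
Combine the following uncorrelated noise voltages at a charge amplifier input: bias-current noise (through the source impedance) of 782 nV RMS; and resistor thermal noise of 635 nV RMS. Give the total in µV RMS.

1.01 µV

Uncorrelated sources add in power (mean-square): V_tot = √(ΣV_i²)
V_tot = √[(7.82×10⁻⁷)² + (6.35×10⁻⁷)²] = 1.01×10⁻⁶ V = 1.01 µV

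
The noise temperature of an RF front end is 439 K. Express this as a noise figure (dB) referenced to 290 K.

4.00 dB

F = 1 + T_e/T₀ = 1 + 439/290 = 2.51379
NF = 10 log₁₀(2.51379) = 4.00 dB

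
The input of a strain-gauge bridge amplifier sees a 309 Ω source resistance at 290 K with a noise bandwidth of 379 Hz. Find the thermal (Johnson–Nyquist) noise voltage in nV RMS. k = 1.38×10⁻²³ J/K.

43.3 nV

V_n = √(4kTRB)
4kTRB = 4 × 1.38×10⁻²³ × 290 × 3.09×10² × 3.79×10² = 1.87×10⁻¹⁵ V²
V_n = √(1.87×10⁻¹⁵) = 4.33×10⁻⁸ V = 43.3 nV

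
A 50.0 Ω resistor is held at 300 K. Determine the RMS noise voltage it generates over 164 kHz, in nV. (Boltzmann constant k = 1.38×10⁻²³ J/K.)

V_n = √(4kTRB)
4kTRB = 4 × 1.38×10⁻²³ × 300 × 5.00×10¹ × 1.64×10⁵ = 1.36×10⁻¹³ V²
V_n = √(1.36×10⁻¹³) = 3.68×10⁻⁷ V = 368 nV

368 nV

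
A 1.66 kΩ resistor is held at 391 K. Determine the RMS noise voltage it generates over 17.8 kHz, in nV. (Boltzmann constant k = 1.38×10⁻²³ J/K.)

799 nV

V_n = √(4kTRB)
4kTRB = 4 × 1.38×10⁻²³ × 391 × 1.66×10³ × 1.78×10⁴ = 6.38×10⁻¹³ V²
V_n = √(6.38×10⁻¹³) = 7.99×10⁻⁷ V = 799 nV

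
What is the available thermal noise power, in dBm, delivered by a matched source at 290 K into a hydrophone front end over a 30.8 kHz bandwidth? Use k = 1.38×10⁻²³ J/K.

−129.1 dBm

P_n = kTB = 1.38×10⁻²³ × 290 × 3.08×10⁴ = 1.23×10⁻¹⁶ W
In dBm: 10 log₁₀(1.23×10⁻¹⁶ / 10⁻³) = −129.1 dBm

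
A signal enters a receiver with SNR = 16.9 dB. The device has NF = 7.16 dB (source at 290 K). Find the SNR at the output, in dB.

9.74 dB

By definition F = SNR_in/SNR_out, so in dB: SNR_out = SNR_in − NF
SNR_out = 16.9 − 7.16 = 9.74 dB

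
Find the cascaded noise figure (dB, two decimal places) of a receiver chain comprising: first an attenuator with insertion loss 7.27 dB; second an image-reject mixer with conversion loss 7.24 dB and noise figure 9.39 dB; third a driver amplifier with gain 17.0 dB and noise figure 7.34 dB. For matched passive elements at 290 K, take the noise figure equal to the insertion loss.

22.34 dB

Convert to linear (a loss of L dB is a gain of −L dB): F_i = 10^(NF_i/10), G_i = 10^(G_i,dB/10)
  Stage 1: F_1 = 10^(7.27/10) = 5.333, G_1 = 10^(−7.27/10) = 0.1875
  Stage 2: F_2 = 10^(9.39/10) = 8.690, G_2 = 10^(−7.24/10) = 0.1888
  Stage 3: F_3 = 10^(7.34/10) = 5.420, G_3 = 10^(17.0/10) = 50.12
Friis cascade:
  F = 5.333 + (8.690 − 1)/0.1875 + (5.420 − 1)/0.03540 = 171.2
NF = 10 log₁₀(171.2) = 22.34 dB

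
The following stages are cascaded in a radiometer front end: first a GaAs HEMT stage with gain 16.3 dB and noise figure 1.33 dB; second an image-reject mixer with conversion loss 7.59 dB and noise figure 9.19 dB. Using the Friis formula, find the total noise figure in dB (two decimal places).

Convert to linear (a loss of L dB is a gain of −L dB): F_i = 10^(NF_i/10), G_i = 10^(G_i,dB/10)
  Stage 1: F_1 = 10^(1.33/10) = 1.358, G_1 = 10^(16.3/10) = 42.66
  Stage 2: F_2 = 10^(9.19/10) = 8.299, G_2 = 10^(−7.59/10) = 0.1742
Friis cascade:
  F = 1.358 + (8.299 − 1)/42.66 = 1.529
NF = 10 log₁₀(1.529) = 1.85 dB

1.85 dB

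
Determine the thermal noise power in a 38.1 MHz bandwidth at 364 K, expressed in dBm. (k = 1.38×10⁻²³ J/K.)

−97.2 dBm

P_n = kTB = 1.38×10⁻²³ × 364 × 3.81×10⁷ = 1.91×10⁻¹³ W
In dBm: 10 log₁₀(1.91×10⁻¹³ / 10⁻³) = −97.2 dBm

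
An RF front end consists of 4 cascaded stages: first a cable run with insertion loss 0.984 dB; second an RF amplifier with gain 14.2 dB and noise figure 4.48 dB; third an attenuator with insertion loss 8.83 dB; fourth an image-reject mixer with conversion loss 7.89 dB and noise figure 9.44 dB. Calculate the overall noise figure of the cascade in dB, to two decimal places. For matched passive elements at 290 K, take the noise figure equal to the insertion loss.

8.24 dB

Convert to linear (a loss of L dB is a gain of −L dB): F_i = 10^(NF_i/10), G_i = 10^(G_i,dB/10)
  Stage 1: F_1 = 10^(0.984/10) = 1.254, G_1 = 10^(−0.984/10) = 0.7973
  Stage 2: F_2 = 10^(4.48/10) = 2.805, G_2 = 10^(14.2/10) = 26.30
  Stage 3: F_3 = 10^(8.83/10) = 7.638, G_3 = 10^(−8.83/10) = 0.1309
  Stage 4: F_4 = 10^(9.44/10) = 8.790, G_4 = 10^(−7.89/10) = 0.1626
Friis cascade:
  F = 1.254 + (2.805 − 1)/0.7973 + (7.638 − 1)/20.97 + (8.790 − 1)/2.745 = 6.673
NF = 10 log₁₀(6.673) = 8.24 dB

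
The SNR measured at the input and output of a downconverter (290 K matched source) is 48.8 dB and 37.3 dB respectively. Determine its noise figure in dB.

11.5 dB

NF (dB) = SNR_in(dB) − SNR_out(dB) when the source is at T₀
NF = 48.8 − 37.3 = 11.5 dB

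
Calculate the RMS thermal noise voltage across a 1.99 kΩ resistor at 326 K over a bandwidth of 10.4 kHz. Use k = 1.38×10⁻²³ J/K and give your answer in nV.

610 nV

V_n = √(4kTRB)
4kTRB = 4 × 1.38×10⁻²³ × 326 × 1.99×10³ × 1.04×10⁴ = 3.72×10⁻¹³ V²
V_n = √(3.72×10⁻¹³) = 6.10×10⁻⁷ V = 610 nV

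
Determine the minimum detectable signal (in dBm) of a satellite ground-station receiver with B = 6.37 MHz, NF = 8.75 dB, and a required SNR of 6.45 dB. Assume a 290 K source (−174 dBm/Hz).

−90.8 dBm

Sensitivity = −174 + 10 log₁₀(B) + NF + SNR_min
= −174 + 68.04 + 8.75 + 6.45
= −90.76 dBm → −90.8 dBm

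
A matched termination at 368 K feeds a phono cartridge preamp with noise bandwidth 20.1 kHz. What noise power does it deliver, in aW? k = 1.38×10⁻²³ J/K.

P_n = kTB = 1.38×10⁻²³ × 368 × 2.01×10⁴ = 1.02×10⁻¹⁶ W = 102 aW

102 aW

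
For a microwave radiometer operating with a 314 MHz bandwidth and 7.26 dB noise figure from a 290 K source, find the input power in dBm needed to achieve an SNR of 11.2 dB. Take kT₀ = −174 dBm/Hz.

−70.6 dBm

Sensitivity = −174 + 10 log₁₀(B) + NF + SNR_min
= −174 + 84.97 + 7.26 + 11.2
= −70.57 dBm → −70.6 dBm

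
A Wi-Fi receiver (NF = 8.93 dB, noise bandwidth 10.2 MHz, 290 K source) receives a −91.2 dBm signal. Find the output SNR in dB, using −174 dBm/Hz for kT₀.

3.8 dB

Noise floor: N = −174 + 10 log₁₀(B) + NF
10 log₁₀(1.02×10⁷) = 70.09 dB
N = −174 + 70.09 + 8.93 = −94.98 dBm
SNR = P_sig − N = −91.2 − (−94.98) = 3.78 dB → 3.8 dB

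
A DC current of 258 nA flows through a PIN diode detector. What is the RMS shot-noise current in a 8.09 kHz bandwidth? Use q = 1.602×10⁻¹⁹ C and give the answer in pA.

I_n = √(2qI·B)
2qI·B = 2 × 1.602×10⁻¹⁹ × 2.58×10⁻⁷ × 8.09×10³ = 6.69×10⁻²² A²
I_n = √(6.69×10⁻²²) = 2.59×10⁻¹¹ A = 25.9 pA

25.9 pA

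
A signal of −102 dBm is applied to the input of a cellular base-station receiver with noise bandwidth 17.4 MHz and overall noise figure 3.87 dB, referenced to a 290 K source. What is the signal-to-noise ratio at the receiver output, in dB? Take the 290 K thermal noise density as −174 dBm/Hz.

Noise floor: N = −174 + 10 log₁₀(B) + NF
10 log₁₀(1.74×10⁷) = 72.41 dB
N = −174 + 72.41 + 3.87 = −97.72 dBm
SNR = P_sig − N = −102 − (−97.72) = −4.28 dB → −4.3 dB

−4.3 dB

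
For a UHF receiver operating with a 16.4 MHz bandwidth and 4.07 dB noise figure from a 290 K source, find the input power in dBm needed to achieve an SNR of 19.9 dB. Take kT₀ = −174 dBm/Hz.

Sensitivity = −174 + 10 log₁₀(B) + NF + SNR_min
= −174 + 72.15 + 4.07 + 19.9
= −77.88 dBm → −77.9 dBm

−77.9 dBm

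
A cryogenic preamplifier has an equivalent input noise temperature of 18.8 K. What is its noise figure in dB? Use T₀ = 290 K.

F = 1 + T_e/T₀ = 1 + 18.8/290 = 1.06483
NF = 10 log₁₀(1.06483) = 0.273 dB

0.273 dB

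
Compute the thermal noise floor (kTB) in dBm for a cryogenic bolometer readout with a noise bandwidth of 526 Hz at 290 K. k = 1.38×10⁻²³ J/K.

P_n = kTB = 1.38×10⁻²³ × 290 × 5.26×10² = 2.11×10⁻¹⁸ W
In dBm: 10 log₁₀(2.11×10⁻¹⁸ / 10⁻³) = −146.8 dBm

−146.8 dBm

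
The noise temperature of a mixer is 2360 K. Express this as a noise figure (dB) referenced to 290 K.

9.61 dB

F = 1 + T_e/T₀ = 1 + 2360/290 = 9.13793
NF = 10 log₁₀(9.13793) = 9.61 dB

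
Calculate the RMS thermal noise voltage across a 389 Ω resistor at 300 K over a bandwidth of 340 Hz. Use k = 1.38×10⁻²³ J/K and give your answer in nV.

V_n = √(4kTRB)
4kTRB = 4 × 1.38×10⁻²³ × 300 × 3.89×10² × 3.40×10² = 2.19×10⁻¹⁵ V²
V_n = √(2.19×10⁻¹⁵) = 4.68×10⁻⁸ V = 46.8 nV

46.8 nV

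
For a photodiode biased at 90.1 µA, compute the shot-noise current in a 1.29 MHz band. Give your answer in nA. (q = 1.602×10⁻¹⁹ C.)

6.10 nA

I_n = √(2qI·B)
2qI·B = 2 × 1.602×10⁻¹⁹ × 9.01×10⁻⁵ × 1.29×10⁶ = 3.72×10⁻¹⁷ A²
I_n = √(3.72×10⁻¹⁷) = 6.10×10⁻⁹ A = 6.10 nA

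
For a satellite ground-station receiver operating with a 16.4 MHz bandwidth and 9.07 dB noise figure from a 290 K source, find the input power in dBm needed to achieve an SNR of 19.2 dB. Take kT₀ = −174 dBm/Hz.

−73.6 dBm

Sensitivity = −174 + 10 log₁₀(B) + NF + SNR_min
= −174 + 72.15 + 9.07 + 19.2
= −73.58 dBm → −73.6 dBm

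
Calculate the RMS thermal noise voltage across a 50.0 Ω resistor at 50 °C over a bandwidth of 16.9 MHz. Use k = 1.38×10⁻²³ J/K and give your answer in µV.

T = 50 °C + 273.15 = 323.15 K
V_n = √(4kTRB)
4kTRB = 4 × 1.38×10⁻²³ × 323.15 × 5.00×10¹ × 1.69×10⁷ = 1.51×10⁻¹¹ V²
V_n = √(1.51×10⁻¹¹) = 3.88×10⁻⁶ V = 3.88 µV

3.88 µV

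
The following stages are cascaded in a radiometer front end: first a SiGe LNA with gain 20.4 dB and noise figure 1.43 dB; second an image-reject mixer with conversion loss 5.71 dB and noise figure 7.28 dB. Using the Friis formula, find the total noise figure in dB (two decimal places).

1.55 dB

Convert to linear (a loss of L dB is a gain of −L dB): F_i = 10^(NF_i/10), G_i = 10^(G_i,dB/10)
  Stage 1: F_1 = 10^(1.43/10) = 1.390, G_1 = 10^(20.4/10) = 109.6
  Stage 2: F_2 = 10^(7.28/10) = 5.346, G_2 = 10^(−5.71/10) = 0.2685
Friis cascade:
  F = 1.390 + (5.346 − 1)/109.6 = 1.430
NF = 10 log₁₀(1.430) = 1.55 dB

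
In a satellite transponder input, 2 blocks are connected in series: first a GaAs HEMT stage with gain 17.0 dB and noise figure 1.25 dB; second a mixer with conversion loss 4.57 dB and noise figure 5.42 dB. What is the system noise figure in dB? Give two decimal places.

Convert to linear (a loss of L dB is a gain of −L dB): F_i = 10^(NF_i/10), G_i = 10^(G_i,dB/10)
  Stage 1: F_1 = 10^(1.25/10) = 1.334, G_1 = 10^(17.0/10) = 50.12
  Stage 2: F_2 = 10^(5.42/10) = 3.483, G_2 = 10^(−4.57/10) = 0.3491
Friis cascade:
  F = 1.334 + (3.483 − 1)/50.12 = 1.383
NF = 10 log₁₀(1.383) = 1.41 dB

1.41 dB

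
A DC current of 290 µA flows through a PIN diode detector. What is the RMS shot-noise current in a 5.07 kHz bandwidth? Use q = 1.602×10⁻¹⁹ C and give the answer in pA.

686 pA

I_n = √(2qI·B)
2qI·B = 2 × 1.602×10⁻¹⁹ × 2.90×10⁻⁴ × 5.07×10³ = 4.71×10⁻¹⁹ A²
I_n = √(4.71×10⁻¹⁹) = 6.86×10⁻¹⁰ A = 686 pA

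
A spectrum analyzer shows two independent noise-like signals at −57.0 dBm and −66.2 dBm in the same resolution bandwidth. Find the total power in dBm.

−56.5 dBm

Convert to linear, add, convert back:
P₁ = 2.00×10⁻⁹ W, P₂ = 2.40×10⁻¹⁰ W
P_tot = 2.24×10⁻⁹ W → 10 log₁₀(P_tot / 10⁻³) = −56.5 dBm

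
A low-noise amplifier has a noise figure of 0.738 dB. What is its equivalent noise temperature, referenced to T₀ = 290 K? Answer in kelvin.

F = 10^(0.738/10) = 1.18522
T_e = (F − 1)·T₀ = (1.18522 − 1) × 290 = 53.7 K

53.7 K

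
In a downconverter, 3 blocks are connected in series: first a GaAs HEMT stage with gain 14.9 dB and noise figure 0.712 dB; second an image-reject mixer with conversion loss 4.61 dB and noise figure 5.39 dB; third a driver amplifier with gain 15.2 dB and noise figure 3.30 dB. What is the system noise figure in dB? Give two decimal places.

1.35 dB

Convert to linear (a loss of L dB is a gain of −L dB): F_i = 10^(NF_i/10), G_i = 10^(G_i,dB/10)
  Stage 1: F_1 = 10^(0.712/10) = 1.178, G_1 = 10^(14.9/10) = 30.90
  Stage 2: F_2 = 10^(5.39/10) = 3.459, G_2 = 10^(−4.61/10) = 0.3459
  Stage 3: F_3 = 10^(3.30/10) = 2.138, G_3 = 10^(15.2/10) = 33.11
Friis cascade:
  F = 1.178 + (3.459 − 1)/30.90 + (2.138 − 1)/10.69 = 1.364
NF = 10 log₁₀(1.364) = 1.35 dB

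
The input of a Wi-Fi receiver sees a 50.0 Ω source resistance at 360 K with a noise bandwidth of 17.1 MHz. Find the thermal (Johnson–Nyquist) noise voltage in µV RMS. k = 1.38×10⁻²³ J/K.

4.12 µV

V_n = √(4kTRB)
4kTRB = 4 × 1.38×10⁻²³ × 360 × 5.00×10¹ × 1.71×10⁷ = 1.70×10⁻¹¹ V²
V_n = √(1.70×10⁻¹¹) = 4.12×10⁻⁶ V = 4.12 µV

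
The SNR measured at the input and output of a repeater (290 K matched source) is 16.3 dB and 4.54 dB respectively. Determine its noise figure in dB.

11.76 dB

NF (dB) = SNR_in(dB) − SNR_out(dB) when the source is at T₀
NF = 16.3 − 4.54 = 11.76 dB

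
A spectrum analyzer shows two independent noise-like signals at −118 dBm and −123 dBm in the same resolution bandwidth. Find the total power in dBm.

−116.8 dBm

Convert to linear, add, convert back:
P₁ = 1.58×10⁻¹⁵ W, P₂ = 5.01×10⁻¹⁶ W
P_tot = 2.09×10⁻¹⁵ W → 10 log₁₀(P_tot / 10⁻³) = −116.8 dBm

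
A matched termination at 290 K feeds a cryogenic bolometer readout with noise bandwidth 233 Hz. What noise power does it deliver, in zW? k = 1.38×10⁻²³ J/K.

932 zW

P_n = kTB = 1.38×10⁻²³ × 290 × 2.33×10² = 9.32×10⁻¹⁹ W = 932 zW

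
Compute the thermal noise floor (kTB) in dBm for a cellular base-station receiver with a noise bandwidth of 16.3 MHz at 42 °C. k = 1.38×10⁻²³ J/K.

T = 42 °C + 273.15 = 315.15 K
P_n = kTB = 1.38×10⁻²³ × 315.15 × 1.63×10⁷ = 7.09×10⁻¹⁴ W
In dBm: 10 log₁₀(7.09×10⁻¹⁴ / 10⁻³) = −101.5 dBm

−101.5 dBm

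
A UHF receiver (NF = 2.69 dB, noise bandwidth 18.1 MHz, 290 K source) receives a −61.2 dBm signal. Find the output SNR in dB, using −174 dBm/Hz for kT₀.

Noise floor: N = −174 + 10 log₁₀(B) + NF
10 log₁₀(1.81×10⁷) = 72.58 dB
N = −174 + 72.58 + 2.69 = −98.73 dBm
SNR = P_sig − N = −61.2 − (−98.73) = 37.53 dB → 37.5 dB

37.5 dB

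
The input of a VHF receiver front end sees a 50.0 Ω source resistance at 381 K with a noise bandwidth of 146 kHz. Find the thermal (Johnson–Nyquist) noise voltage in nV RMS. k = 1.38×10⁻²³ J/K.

392 nV

V_n = √(4kTRB)
4kTRB = 4 × 1.38×10⁻²³ × 381 × 5.00×10¹ × 1.46×10⁵ = 1.54×10⁻¹³ V²
V_n = √(1.54×10⁻¹³) = 3.92×10⁻⁷ V = 392 nV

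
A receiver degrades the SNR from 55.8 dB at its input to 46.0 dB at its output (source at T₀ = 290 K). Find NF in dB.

9.8 dB

NF (dB) = SNR_in(dB) − SNR_out(dB) when the source is at T₀
NF = 55.8 − 46.0 = 9.8 dB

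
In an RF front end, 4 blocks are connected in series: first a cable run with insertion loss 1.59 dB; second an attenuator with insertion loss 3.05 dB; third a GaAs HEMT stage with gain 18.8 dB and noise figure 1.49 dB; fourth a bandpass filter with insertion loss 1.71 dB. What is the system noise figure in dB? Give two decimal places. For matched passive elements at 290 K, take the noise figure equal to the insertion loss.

6.15 dB

Convert to linear (a loss of L dB is a gain of −L dB): F_i = 10^(NF_i/10), G_i = 10^(G_i,dB/10)
  Stage 1: F_1 = 10^(1.59/10) = 1.442, G_1 = 10^(−1.59/10) = 0.6934
  Stage 2: F_2 = 10^(3.05/10) = 2.018, G_2 = 10^(−3.05/10) = 0.4955
  Stage 3: F_3 = 10^(1.49/10) = 1.409, G_3 = 10^(18.8/10) = 75.86
  Stage 4: F_4 = 10^(1.71/10) = 1.483, G_4 = 10^(−1.71/10) = 0.6745
Friis cascade:
  F = 1.442 + (2.018 − 1)/0.6934 + (1.409 − 1)/0.3436 + (1.483 − 1)/26.06 = 4.121
NF = 10 log₁₀(4.121) = 6.15 dB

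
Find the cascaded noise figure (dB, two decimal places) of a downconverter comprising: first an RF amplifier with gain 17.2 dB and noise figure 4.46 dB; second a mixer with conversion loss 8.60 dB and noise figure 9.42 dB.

4.68 dB

Convert to linear (a loss of L dB is a gain of −L dB): F_i = 10^(NF_i/10), G_i = 10^(G_i,dB/10)
  Stage 1: F_1 = 10^(4.46/10) = 2.793, G_1 = 10^(17.2/10) = 52.48
  Stage 2: F_2 = 10^(9.42/10) = 8.750, G_2 = 10^(−8.60/10) = 0.1380
Friis cascade:
  F = 2.793 + (8.750 − 1)/52.48 = 2.940
NF = 10 log₁₀(2.940) = 4.68 dB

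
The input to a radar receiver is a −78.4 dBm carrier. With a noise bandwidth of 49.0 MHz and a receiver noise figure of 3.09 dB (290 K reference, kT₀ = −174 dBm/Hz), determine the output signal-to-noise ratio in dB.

15.6 dB

Noise floor: N = −174 + 10 log₁₀(B) + NF
10 log₁₀(4.90×10⁷) = 76.9 dB
N = −174 + 76.9 + 3.09 = −94.01 dBm
SNR = P_sig − N = −78.4 − (−94.01) = 15.61 dB → 15.6 dB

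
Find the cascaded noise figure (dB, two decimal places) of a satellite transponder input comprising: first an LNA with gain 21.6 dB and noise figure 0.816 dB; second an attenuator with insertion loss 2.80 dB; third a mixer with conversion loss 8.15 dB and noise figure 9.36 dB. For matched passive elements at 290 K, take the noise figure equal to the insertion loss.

Convert to linear (a loss of L dB is a gain of −L dB): F_i = 10^(NF_i/10), G_i = 10^(G_i,dB/10)
  Stage 1: F_1 = 10^(0.816/10) = 1.207, G_1 = 10^(21.6/10) = 144.5
  Stage 2: F_2 = 10^(2.80/10) = 1.905, G_2 = 10^(−2.80/10) = 0.5248
  Stage 3: F_3 = 10^(9.36/10) = 8.630, G_3 = 10^(−8.15/10) = 0.1531
Friis cascade:
  F = 1.207 + (1.905 − 1)/144.5 + (8.630 − 1)/75.86 = 1.314
NF = 10 log₁₀(1.314) = 1.18 dB

1.18 dB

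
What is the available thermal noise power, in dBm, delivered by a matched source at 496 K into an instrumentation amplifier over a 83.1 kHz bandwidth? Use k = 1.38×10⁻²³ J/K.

P_n = kTB = 1.38×10⁻²³ × 496 × 8.31×10⁴ = 5.69×10⁻¹⁶ W
In dBm: 10 log₁₀(5.69×10⁻¹⁶ / 10⁻³) = −122.5 dBm

−122.5 dBm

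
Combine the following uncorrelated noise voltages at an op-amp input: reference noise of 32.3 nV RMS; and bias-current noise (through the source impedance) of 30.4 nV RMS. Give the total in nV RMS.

44.4 nV

Uncorrelated sources add in power (mean-square): V_tot = √(ΣV_i²)
V_tot = √[(3.23×10⁻⁸)² + (3.04×10⁻⁸)²] = 4.44×10⁻⁸ V = 44.4 nV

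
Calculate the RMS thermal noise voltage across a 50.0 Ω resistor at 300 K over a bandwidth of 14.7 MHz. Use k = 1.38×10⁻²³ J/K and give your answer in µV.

3.49 µV

V_n = √(4kTRB)
4kTRB = 4 × 1.38×10⁻²³ × 300 × 5.00×10¹ × 1.47×10⁷ = 1.22×10⁻¹¹ V²
V_n = √(1.22×10⁻¹¹) = 3.49×10⁻⁶ V = 3.49 µV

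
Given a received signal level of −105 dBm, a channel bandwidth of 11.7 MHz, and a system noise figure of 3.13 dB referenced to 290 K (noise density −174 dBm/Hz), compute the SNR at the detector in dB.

Noise floor: N = −174 + 10 log₁₀(B) + NF
10 log₁₀(1.17×10⁷) = 70.68 dB
N = −174 + 70.68 + 3.13 = −100.19 dBm
SNR = P_sig − N = −105 − (−100.19) = −4.81 dB → −4.8 dB

−4.8 dB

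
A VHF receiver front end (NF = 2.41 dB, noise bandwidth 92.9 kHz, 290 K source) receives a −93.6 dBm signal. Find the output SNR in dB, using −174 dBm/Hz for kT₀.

28.3 dB

Noise floor: N = −174 + 10 log₁₀(B) + NF
10 log₁₀(9.29×10⁴) = 49.68 dB
N = −174 + 49.68 + 2.41 = −121.91 dBm
SNR = P_sig − N = −93.6 − (−121.91) = 28.31 dB → 28.3 dB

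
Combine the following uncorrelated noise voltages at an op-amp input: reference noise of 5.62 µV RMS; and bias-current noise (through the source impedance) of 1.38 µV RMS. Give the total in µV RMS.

Uncorrelated sources add in power (mean-square): V_tot = √(ΣV_i²)
V_tot = √[(5.62×10⁻⁶)² + (1.38×10⁻⁶)²] = 5.79×10⁻⁶ V = 5.79 µV

5.79 µV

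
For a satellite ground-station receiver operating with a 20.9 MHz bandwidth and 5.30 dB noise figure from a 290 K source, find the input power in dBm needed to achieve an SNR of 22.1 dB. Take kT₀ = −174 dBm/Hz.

−73.4 dBm

Sensitivity = −174 + 10 log₁₀(B) + NF + SNR_min
= −174 + 73.2 + 5.30 + 22.1
= −73.40 dBm → −73.4 dBm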